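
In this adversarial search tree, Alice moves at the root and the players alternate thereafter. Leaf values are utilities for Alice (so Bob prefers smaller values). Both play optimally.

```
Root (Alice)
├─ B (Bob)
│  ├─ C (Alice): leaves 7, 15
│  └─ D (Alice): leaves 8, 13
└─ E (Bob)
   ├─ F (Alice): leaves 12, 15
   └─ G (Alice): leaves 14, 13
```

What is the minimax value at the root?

14

C (Alice): max(7, 15) = 15
D (Alice): max(8, 13) = 13
B (Bob): min(15, 13) = 13
F (Alice): max(12, 15) = 15
G (Alice): max(14, 13) = 14
E (Bob): min(15, 14) = 14
Root (Alice): max(13, 14) = 14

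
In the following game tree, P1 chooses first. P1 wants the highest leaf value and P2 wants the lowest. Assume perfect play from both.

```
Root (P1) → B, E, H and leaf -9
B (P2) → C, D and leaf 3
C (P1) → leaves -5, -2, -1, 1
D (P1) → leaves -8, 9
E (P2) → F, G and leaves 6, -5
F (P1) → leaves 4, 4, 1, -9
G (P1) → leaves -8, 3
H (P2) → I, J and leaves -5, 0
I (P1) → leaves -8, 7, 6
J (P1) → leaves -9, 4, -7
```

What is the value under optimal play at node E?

F: max(4, 4, 1, -9) = 4
G: max(-8, 3) = 3
E: min(4, 3, 6, -5) = -5

-5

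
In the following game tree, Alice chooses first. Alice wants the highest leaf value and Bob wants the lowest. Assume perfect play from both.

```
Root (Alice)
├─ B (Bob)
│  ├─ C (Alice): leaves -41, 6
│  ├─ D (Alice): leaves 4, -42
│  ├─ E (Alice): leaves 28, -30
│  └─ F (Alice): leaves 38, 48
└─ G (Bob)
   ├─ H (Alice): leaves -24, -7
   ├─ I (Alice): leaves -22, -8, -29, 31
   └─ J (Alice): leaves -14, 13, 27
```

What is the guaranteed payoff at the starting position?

C (Alice): max(-41, 6) = 6
D (Alice): max(4, -42) = 4
E (Alice): max(28, -30) = 28
F (Alice): max(38, 48) = 48
B (Bob): min(6, 4, 28, 48) = 4
H (Alice): max(-24, -7) = -7
I (Alice): max(-22, -8, -29, 31) = 31
J (Alice): max(-14, 13, 27) = 27
G (Bob): min(-7, 31, 27) = -7
Root (Alice): max(4, -7) = 4

4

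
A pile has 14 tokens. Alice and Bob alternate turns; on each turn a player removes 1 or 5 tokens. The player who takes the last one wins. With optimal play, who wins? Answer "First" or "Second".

i:   0  1  2  3  4  5  6  7  8  9 10 11 12 13 14
     L  W  L  W  L  W  L  W  L  W  L  W  L  W  L
Position 14 is L, so the second player wins.

Second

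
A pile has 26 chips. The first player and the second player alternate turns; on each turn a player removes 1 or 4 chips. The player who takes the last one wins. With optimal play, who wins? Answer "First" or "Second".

First

Mark each pile size as W (mover wins) or L (mover loses):
i:   0  1  2  3  4  5  6  7  8  9 10 11 12 13 14 15 16 17 18 19 20 21 22 23 24 25 26
     L  W  L  W  W  L  W  L  W  W  L  W  L  W  W  L  W  L  W  W  L  W  L  W  W  L  W
Position 26 is W, so the first player wins.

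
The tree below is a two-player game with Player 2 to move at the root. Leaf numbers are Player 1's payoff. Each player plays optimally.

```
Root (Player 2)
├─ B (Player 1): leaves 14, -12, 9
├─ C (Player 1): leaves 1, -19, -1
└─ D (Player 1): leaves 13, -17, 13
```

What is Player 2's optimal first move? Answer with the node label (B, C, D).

C

B (Player 1): max(14, -12, 9) = 14
C (Player 1): max(1, -19, -1) = 1
D (Player 1): max(13, -17, 13) = 13
Root (Player 2): min(14, 1, 13) = 1
Player 2 picks the child with the lowest value: C (value 1).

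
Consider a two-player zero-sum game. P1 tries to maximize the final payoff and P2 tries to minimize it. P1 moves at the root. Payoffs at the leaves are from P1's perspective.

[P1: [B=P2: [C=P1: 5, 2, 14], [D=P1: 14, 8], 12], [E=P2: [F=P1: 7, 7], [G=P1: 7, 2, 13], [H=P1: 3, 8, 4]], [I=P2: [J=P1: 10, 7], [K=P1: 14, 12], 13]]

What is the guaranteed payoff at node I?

10

J: max(10, 7) = 10
K: max(14, 12) = 14
I: min(10, 14, 13) = 10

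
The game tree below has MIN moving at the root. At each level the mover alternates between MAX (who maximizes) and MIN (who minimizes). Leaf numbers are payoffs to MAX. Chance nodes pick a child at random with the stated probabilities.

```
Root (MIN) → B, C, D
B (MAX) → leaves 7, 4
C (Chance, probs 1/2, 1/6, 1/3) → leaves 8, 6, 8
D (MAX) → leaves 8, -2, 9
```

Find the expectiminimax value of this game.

7

B (MAX): max(7, 4) = 7
C (Chance): 1/2·8 + 1/6·6 + 1/3·8 = 7.67
D (MAX): max(8, -2, 9) = 9
Root (MIN): min(7, 7.67, 9) = 7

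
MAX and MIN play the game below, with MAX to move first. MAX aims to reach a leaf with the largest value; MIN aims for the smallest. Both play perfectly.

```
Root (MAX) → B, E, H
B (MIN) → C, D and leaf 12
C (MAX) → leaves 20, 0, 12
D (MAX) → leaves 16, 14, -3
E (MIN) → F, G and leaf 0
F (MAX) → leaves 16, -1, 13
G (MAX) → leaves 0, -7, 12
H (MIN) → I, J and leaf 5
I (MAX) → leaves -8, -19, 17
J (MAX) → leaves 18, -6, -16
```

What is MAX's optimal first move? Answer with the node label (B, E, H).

B

C (MAX): max(20, 0, 12) = 20
D (MAX): max(16, 14, -3) = 16
B (MIN): min(20, 16, 12) = 12
F (MAX): max(16, -1, 13) = 16
G (MAX): max(0, -7, 12) = 12
E (MIN): min(16, 12, 0) = 0
I (MAX): max(-8, -19, 17) = 17
J (MAX): max(18, -6, -16) = 18
H (MIN): min(17, 18, 5) = 5
Root (MAX): max(12, 0, 5) = 12
MAX picks the child with the highest value: B (value 12).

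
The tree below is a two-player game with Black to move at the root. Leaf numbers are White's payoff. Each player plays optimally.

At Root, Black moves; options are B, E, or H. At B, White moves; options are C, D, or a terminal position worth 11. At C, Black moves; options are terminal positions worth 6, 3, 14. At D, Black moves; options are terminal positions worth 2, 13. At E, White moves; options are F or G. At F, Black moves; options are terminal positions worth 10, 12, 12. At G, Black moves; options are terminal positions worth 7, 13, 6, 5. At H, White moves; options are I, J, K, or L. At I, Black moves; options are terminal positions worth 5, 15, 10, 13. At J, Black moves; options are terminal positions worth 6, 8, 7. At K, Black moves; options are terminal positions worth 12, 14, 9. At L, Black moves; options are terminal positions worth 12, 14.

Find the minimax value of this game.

10

C (Black): min(6, 3, 14) = 3
D (Black): min(2, 13) = 2
B (White): max(3, 2, 11) = 11
F (Black): min(10, 12, 12) = 10
G (Black): min(7, 13, 6, 5) = 5
E (White): max(10, 5) = 10
I (Black): min(5, 15, 10, 13) = 5
J (Black): min(6, 8, 7) = 6
K (Black): min(12, 14, 9) = 9
L (Black): min(12, 14) = 12
H (White): max(5, 6, 9, 12) = 12
Root (Black): min(11, 10, 12) = 10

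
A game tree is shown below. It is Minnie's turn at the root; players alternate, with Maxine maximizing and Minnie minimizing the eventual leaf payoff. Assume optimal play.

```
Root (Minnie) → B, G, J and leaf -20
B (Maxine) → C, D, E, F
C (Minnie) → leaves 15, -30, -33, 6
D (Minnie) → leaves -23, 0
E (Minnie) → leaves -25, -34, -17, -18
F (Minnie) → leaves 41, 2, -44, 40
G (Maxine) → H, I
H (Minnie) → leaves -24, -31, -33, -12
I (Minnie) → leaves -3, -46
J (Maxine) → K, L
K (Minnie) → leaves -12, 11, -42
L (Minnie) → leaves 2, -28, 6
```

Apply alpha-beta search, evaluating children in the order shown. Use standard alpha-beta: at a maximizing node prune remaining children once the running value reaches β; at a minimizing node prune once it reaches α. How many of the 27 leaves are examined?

C [α=-∞,β=+∞]: v=-33
D [α=-33,β=+∞]: v=-23
E [α=-23,β=+∞]: v=-25 after child 1 ≤ α → α-cutoff, skip 3
F [α=-23,β=+∞]: v=-44 after child 3 ≤ α → α-cutoff, skip 1
B [α=-∞,β=+∞]: v=-23
H [α=-∞,β=-23]: v=-33
I [α=-33,β=-23]: v=-46
G [α=-∞,β=-23]: v=-33
K [α=-∞,β=-33]: v=-42
L [α=-42,β=-33]: v=-28
J [α=-∞,β=-33]: v=-28
Root [α=-∞,β=+∞]: v=-33
Leaves evaluated: 23 of 27.

23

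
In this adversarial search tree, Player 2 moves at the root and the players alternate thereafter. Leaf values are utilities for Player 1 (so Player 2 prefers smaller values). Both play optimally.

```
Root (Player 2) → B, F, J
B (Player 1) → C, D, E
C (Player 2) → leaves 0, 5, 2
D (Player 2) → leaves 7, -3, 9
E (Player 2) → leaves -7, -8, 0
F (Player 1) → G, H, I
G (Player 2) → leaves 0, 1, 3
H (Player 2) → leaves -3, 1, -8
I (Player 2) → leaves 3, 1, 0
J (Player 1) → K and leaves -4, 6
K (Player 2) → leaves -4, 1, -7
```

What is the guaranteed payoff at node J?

6

K: min(-4, 1, -7) = -7
J: max(-7, -4, 6) = 6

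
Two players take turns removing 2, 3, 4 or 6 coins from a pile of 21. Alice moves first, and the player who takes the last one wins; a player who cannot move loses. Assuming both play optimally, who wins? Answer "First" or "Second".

i:   0  1  2  3  4  5  6  7  8  9 10 11 12 13 14 15 16 17 18 19 20 21
     L  L  W  W  W  W  W  W  L  L  W  W  W  W  W  W  L  L  W  W  W  W
Position 21 is W, so the first player wins.

First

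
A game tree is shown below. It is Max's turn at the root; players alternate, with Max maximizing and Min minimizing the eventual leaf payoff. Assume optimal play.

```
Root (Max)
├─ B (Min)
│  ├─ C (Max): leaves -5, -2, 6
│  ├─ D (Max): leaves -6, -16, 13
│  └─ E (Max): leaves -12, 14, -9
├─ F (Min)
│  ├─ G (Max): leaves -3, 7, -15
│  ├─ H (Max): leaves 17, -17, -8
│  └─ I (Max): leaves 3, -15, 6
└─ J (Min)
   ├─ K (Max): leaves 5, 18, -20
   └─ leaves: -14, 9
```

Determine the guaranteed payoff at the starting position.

C (Max): max(-5, -2, 6) = 6
D (Max): max(-6, -16, 13) = 13
E (Max): max(-12, 14, -9) = 14
B (Min): min(6, 13, 14) = 6
G (Max): max(-3, 7, -15) = 7
H (Max): max(17, -17, -8) = 17
I (Max): max(3, -15, 6) = 6
F (Min): min(7, 17, 6) = 6
K (Max): max(5, 18, -20) = 18
J (Min): min(18, -14, 9) = -14
Root (Max): max(6, 6, -14) = 6

6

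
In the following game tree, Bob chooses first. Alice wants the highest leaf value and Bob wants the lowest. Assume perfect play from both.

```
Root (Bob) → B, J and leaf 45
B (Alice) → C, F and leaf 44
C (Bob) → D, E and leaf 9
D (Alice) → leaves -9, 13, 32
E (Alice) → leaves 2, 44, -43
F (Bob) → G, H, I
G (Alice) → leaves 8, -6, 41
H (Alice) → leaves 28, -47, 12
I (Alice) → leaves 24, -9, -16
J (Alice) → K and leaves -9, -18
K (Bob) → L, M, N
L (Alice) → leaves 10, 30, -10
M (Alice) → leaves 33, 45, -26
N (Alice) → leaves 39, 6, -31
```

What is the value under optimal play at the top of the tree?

D (Alice): max(-9, 13, 32) = 32
E (Alice): max(2, 44, -43) = 44
C (Bob): min(32, 44, 9) = 9
G (Alice): max(8, -6, 41) = 41
H (Alice): max(28, -47, 12) = 28
I (Alice): max(24, -9, -16) = 24
F (Bob): min(41, 28, 24) = 24
B (Alice): max(9, 24, 44) = 44
L (Alice): max(10, 30, -10) = 30
M (Alice): max(33, 45, -26) = 45
N (Alice): max(39, 6, -31) = 39
K (Bob): min(30, 45, 39) = 30
J (Alice): max(30, -9, -18) = 30
Root (Bob): min(44, 30, 45) = 30

30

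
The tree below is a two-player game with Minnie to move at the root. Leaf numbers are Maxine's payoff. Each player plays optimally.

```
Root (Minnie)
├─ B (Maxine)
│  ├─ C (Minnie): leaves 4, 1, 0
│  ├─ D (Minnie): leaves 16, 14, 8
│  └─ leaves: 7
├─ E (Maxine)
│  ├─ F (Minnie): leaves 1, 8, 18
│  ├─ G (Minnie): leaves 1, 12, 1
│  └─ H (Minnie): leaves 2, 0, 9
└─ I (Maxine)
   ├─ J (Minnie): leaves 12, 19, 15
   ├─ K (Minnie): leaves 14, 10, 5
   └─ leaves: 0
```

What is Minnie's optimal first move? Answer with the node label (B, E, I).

E

C (Minnie): min(4, 1, 0) = 0
D (Minnie): min(16, 14, 8) = 8
B (Maxine): max(0, 8, 7) = 8
F (Minnie): min(1, 8, 18) = 1
G (Minnie): min(1, 12, 1) = 1
H (Minnie): min(2, 0, 9) = 0
E (Maxine): max(1, 1, 0) = 1
J (Minnie): min(12, 19, 15) = 12
K (Minnie): min(14, 10, 5) = 5
I (Maxine): max(12, 5, 0) = 12
Root (Minnie): min(8, 1, 12) = 1
Minnie picks the child with the lowest value: E (value 1).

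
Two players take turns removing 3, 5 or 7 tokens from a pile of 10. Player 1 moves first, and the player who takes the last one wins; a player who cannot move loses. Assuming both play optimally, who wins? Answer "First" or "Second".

Positions where the player to move wins (W) vs loses (L):
i:   0  1  2  3  4  5  6  7  8  9 10
     L  L  L  W  W  W  W  W  W  W  L
Position 10 is L, so the second player wins.

Second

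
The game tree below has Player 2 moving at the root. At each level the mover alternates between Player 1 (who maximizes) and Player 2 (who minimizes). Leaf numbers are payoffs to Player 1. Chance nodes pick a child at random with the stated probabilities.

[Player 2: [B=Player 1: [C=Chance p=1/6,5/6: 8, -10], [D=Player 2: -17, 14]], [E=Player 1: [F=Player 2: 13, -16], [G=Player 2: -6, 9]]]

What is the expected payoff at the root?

-7

C (Chance): 1/6·8 + 5/6·-10 = -7
D (Player 2): min(-17, 14) = -17
B (Player 1): max(-7, -17) = -7
F (Player 2): min(13, -16) = -16
G (Player 2): min(-6, 9) = -6
E (Player 1): max(-16, -6) = -6
Root (Player 2): min(-7, -6) = -7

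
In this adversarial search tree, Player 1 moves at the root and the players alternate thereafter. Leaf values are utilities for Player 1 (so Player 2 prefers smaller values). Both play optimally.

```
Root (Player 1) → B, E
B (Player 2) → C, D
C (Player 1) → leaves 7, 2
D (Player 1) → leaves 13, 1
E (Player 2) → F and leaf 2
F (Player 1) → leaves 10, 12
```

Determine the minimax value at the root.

C (Player 1): max(7, 2) = 7
D (Player 1): max(13, 1) = 13
B (Player 2): min(7, 13) = 7
F (Player 1): max(10, 12) = 12
E (Player 2): min(12, 2) = 2
Root (Player 1): max(7, 2) = 7

7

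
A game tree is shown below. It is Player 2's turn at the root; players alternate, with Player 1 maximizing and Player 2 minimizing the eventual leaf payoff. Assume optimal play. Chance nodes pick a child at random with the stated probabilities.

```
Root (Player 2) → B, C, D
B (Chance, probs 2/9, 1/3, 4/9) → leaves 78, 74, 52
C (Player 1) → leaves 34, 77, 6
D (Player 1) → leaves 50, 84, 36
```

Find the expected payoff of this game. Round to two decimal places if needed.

65.11

B (Chance): 2/9·78 + 1/3·74 + 4/9·52 = 65.11
C (Player 1): max(34, 77, 6) = 77
D (Player 1): max(50, 84, 36) = 84
Root (Player 2): min(65.11, 77, 84) = 65.11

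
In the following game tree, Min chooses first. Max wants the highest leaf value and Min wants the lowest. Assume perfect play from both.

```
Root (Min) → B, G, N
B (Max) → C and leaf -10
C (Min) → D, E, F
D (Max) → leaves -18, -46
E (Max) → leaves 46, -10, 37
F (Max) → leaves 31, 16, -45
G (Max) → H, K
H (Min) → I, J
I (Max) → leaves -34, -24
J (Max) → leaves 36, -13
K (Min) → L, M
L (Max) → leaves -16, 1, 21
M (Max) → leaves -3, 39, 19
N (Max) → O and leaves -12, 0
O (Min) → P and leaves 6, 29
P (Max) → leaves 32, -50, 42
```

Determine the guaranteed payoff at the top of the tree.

-10

D (Max): max(-18, -46) = -18
E (Max): max(46, -10, 37) = 46
F (Max): max(31, 16, -45) = 31
C (Min): min(-18, 46, 31) = -18
B (Max): max(-18, -10) = -10
I (Max): max(-34, -24) = -24
J (Max): max(36, -13) = 36
H (Min): min(-24, 36) = -24
L (Max): max(-16, 1, 21) = 21
M (Max): max(-3, 39, 19) = 39
K (Min): min(21, 39) = 21
G (Max): max(-24, 21) = 21
P (Max): max(32, -50, 42) = 42
O (Min): min(42, 6, 29) = 6
N (Max): max(6, -12, 0) = 6
Root (Min): min(-10, 21, 6) = -10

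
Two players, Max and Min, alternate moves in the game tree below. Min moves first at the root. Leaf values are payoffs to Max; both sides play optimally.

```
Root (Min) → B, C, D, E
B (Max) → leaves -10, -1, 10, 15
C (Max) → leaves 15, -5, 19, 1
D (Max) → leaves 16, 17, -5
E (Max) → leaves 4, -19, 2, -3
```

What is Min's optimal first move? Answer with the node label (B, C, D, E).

E

B (Max): max(-10, -1, 10, 15) = 15
C (Max): max(15, -5, 19, 1) = 19
D (Max): max(16, 17, -5) = 17
E (Max): max(4, -19, 2, -3) = 4
Root (Min): min(15, 19, 17, 4) = 4
Min picks the child with the lowest value: E (value 4).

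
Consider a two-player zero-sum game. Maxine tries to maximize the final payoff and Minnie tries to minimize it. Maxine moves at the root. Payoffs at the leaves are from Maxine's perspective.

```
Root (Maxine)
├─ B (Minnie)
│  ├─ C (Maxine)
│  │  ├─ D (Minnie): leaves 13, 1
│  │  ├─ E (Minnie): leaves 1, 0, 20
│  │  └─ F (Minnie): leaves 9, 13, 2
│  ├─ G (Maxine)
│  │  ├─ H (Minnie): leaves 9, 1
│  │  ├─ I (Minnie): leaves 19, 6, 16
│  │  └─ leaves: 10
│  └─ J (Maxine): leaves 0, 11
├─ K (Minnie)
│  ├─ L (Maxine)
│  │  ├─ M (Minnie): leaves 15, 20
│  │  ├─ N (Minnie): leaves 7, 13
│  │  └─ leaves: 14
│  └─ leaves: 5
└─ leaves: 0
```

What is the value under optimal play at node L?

M: min(15, 20) = 15
N: min(7, 13) = 7
L: max(15, 7, 14) = 15

15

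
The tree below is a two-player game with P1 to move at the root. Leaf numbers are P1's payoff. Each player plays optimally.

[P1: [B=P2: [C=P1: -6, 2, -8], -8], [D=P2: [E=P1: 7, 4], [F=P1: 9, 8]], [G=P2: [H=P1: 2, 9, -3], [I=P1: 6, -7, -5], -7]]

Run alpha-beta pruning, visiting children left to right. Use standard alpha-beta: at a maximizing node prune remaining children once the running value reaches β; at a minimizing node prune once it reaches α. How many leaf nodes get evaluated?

13

C [α=-∞,β=+∞]: v=2
B [α=-∞,β=+∞]: v=-8
E [α=-8,β=+∞]: v=7
F [α=-8,β=7]: v=9 after child 1 ≥ β → β-cutoff, skip 1
D [α=-8,β=+∞]: v=7
H [α=7,β=+∞]: v=9
I [α=7,β=9]: v=6
G [α=7,β=+∞]: v=6 after child 2 ≤ α → α-cutoff, skip 1
Root [α=-∞,β=+∞]: v=7
Leaves evaluated: 13 of 15.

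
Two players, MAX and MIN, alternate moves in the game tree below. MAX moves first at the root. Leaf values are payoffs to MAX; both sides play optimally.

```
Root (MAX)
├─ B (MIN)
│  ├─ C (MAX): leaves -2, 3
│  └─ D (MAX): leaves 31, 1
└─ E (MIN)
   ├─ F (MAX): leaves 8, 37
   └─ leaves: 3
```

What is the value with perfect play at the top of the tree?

C (MAX): max(-2, 3) = 3
D (MAX): max(31, 1) = 31
B (MIN): min(3, 31) = 3
F (MAX): max(8, 37) = 37
E (MIN): min(37, 3) = 3
Root (MAX): max(3, 3) = 3

3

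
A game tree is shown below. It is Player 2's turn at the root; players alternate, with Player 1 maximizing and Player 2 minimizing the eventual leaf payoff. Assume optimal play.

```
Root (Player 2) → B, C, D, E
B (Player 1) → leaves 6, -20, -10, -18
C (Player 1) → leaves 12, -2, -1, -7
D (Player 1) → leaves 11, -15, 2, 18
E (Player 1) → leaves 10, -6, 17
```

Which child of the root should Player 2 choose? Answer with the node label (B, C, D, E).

B

B (Player 1): max(6, -20, -10, -18) = 6
C (Player 1): max(12, -2, -1, -7) = 12
D (Player 1): max(11, -15, 2, 18) = 18
E (Player 1): max(10, -6, 17) = 17
Root (Player 2): min(6, 12, 18, 17) = 6
Player 2 picks the child with the lowest value: B (value 6).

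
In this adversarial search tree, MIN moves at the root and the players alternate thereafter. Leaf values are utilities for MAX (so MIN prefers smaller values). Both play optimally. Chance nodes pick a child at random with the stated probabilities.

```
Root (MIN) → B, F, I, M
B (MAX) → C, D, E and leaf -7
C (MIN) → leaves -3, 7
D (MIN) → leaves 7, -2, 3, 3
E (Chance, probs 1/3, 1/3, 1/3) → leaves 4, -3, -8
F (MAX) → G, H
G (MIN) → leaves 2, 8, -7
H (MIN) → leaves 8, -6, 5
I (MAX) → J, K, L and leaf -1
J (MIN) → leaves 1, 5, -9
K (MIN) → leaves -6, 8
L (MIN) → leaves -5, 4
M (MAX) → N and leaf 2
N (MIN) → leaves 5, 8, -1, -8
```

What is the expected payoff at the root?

C (MIN): min(-3, 7) = -3
D (MIN): min(7, -2, 3, 3) = -2
E (Chance): 1/3·4 + 1/3·-3 + 1/3·-8 = -2.33
B (MAX): max(-3, -2, -2.33, -7) = -2
G (MIN): min(2, 8, -7) = -7
H (MIN): min(8, -6, 5) = -6
F (MAX): max(-7, -6) = -6
J (MIN): min(1, 5, -9) = -9
K (MIN): min(-6, 8) = -6
L (MIN): min(-5, 4) = -5
I (MAX): max(-9, -6, -5, -1) = -1
N (MIN): min(5, 8, -1, -8) = -8
M (MAX): max(-8, 2) = 2
Root (MIN): min(-2, -6, -1, 2) = -6

-6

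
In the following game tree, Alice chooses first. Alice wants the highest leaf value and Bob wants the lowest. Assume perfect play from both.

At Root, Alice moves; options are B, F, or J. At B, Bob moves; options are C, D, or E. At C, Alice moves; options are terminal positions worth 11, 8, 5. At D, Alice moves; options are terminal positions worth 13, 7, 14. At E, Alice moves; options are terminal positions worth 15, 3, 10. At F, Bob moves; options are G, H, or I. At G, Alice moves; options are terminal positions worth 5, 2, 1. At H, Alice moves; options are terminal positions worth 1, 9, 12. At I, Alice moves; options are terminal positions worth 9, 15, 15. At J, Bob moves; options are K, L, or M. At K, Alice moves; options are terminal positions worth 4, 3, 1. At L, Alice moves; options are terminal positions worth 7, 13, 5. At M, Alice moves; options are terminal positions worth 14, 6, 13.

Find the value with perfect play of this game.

C (Alice): max(11, 8, 5) = 11
D (Alice): max(13, 7, 14) = 14
E (Alice): max(15, 3, 10) = 15
B (Bob): min(11, 14, 15) = 11
G (Alice): max(5, 2, 1) = 5
H (Alice): max(1, 9, 12) = 12
I (Alice): max(9, 15, 15) = 15
F (Bob): min(5, 12, 15) = 5
K (Alice): max(4, 3, 1) = 4
L (Alice): max(7, 13, 5) = 13
M (Alice): max(14, 6, 13) = 14
J (Bob): min(4, 13, 14) = 4
Root (Alice): max(11, 5, 4) = 11

11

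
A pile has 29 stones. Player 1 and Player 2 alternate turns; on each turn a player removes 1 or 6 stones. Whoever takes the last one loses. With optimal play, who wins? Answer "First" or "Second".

W/L table (W = player to move can force a win):
i:   0  1  2  3  4  5  6  7  8  9 10 11 12 13 14 15 16 17 18 19 20 21 22 23 24 25 26 27 28 29
     W  L  W  L  W  L  W  W  L  W  L  W  L  W  W  L  W  L  W  L  W  W  L  W  L  W  L  W  W  L
Position 29 is L, so the second player wins.

Second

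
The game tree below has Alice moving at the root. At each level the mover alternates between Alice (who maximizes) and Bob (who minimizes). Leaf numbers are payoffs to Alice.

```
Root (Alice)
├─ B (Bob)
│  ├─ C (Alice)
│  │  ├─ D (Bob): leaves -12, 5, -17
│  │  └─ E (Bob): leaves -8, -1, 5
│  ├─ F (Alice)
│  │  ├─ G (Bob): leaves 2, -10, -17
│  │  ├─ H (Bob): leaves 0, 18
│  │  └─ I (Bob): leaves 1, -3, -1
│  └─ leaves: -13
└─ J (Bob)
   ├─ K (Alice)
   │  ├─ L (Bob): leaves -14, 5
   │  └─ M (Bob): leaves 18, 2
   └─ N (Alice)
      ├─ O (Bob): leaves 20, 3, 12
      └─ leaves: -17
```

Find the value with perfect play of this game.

2

D (Bob): min(-12, 5, -17) = -17
E (Bob): min(-8, -1, 5) = -8
C (Alice): max(-17, -8) = -8
G (Bob): min(2, -10, -17) = -17
H (Bob): min(0, 18) = 0
I (Bob): min(1, -3, -1) = -3
F (Alice): max(-17, 0, -3) = 0
B (Bob): min(-8, 0, -13) = -13
L (Bob): min(-14, 5) = -14
M (Bob): min(18, 2) = 2
K (Alice): max(-14, 2) = 2
O (Bob): min(20, 3, 12) = 3
N (Alice): max(3, -17) = 3
J (Bob): min(2, 3) = 2
Root (Alice): max(-13, 2) = 2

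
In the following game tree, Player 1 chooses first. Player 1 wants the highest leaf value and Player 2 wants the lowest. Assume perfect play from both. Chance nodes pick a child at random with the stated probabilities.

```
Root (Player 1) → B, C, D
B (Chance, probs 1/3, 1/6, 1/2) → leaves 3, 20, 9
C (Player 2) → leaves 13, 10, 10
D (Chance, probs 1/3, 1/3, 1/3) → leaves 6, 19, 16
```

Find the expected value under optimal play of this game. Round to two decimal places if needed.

B (Chance): 1/3·3 + 1/6·20 + 1/2·9 = 8.83
C (Player 2): min(13, 10, 10) = 10
D (Chance): 1/3·6 + 1/3·19 + 1/3·16 = 13.67
Root (Player 1): max(8.83, 10, 13.67) = 13.67

13.67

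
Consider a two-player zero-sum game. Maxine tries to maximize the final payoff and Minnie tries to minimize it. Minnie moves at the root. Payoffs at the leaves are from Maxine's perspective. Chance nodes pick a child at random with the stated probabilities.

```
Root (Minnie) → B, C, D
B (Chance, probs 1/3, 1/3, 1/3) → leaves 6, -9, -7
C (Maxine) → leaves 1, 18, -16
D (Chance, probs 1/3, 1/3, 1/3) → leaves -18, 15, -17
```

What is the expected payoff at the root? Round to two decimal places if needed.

B (Chance): 1/3·6 + 1/3·-9 + 1/3·-7 = -3.33
C (Maxine): max(1, 18, -16) = 18
D (Chance): 1/3·-18 + 1/3·15 + 1/3·-17 = -6.67
Root (Minnie): min(-3.33, 18, -6.67) = -6.67

-6.67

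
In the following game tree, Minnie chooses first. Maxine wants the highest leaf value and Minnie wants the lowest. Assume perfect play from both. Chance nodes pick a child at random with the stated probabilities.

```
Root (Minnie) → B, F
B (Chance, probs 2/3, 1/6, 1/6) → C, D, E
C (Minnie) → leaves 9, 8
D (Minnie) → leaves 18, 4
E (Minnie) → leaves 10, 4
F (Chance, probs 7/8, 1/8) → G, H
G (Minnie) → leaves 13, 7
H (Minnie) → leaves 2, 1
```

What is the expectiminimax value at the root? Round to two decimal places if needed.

C (Minnie): min(9, 8) = 8
D (Minnie): min(18, 4) = 4
E (Minnie): min(10, 4) = 4
B (Chance): 2/3·8 + 1/6·4 + 1/6·4 = 6.67
G (Minnie): min(13, 7) = 7
H (Minnie): min(2, 1) = 1
F (Chance): 7/8·7 + 1/8·1 = 6.25
Root (Minnie): min(6.67, 6.25) = 6.25

6.25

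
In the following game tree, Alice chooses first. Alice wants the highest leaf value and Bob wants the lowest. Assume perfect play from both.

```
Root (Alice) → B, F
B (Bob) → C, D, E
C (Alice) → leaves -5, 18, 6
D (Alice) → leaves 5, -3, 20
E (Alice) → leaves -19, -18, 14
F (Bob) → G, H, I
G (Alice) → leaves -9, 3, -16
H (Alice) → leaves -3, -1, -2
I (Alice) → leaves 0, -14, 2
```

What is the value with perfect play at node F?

G: max(-9, 3, -16) = 3
H: max(-3, -1, -2) = -1
I: max(0, -14, 2) = 2
F: min(3, -1, 2) = -1

-1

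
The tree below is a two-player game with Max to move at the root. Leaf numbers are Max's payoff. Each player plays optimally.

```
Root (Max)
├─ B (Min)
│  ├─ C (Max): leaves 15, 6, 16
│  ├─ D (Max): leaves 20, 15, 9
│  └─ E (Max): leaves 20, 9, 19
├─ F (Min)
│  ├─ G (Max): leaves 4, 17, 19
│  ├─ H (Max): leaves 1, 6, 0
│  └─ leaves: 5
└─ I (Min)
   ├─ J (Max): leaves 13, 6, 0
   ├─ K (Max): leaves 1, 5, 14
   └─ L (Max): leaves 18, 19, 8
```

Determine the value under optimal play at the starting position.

16

C (Max): max(15, 6, 16) = 16
D (Max): max(20, 15, 9) = 20
E (Max): max(20, 9, 19) = 20
B (Min): min(16, 20, 20) = 16
G (Max): max(4, 17, 19) = 19
H (Max): max(1, 6, 0) = 6
F (Min): min(19, 6, 5) = 5
J (Max): max(13, 6, 0) = 13
K (Max): max(1, 5, 14) = 14
L (Max): max(18, 19, 8) = 19
I (Min): min(13, 14, 19) = 13
Root (Max): max(16, 5, 13) = 16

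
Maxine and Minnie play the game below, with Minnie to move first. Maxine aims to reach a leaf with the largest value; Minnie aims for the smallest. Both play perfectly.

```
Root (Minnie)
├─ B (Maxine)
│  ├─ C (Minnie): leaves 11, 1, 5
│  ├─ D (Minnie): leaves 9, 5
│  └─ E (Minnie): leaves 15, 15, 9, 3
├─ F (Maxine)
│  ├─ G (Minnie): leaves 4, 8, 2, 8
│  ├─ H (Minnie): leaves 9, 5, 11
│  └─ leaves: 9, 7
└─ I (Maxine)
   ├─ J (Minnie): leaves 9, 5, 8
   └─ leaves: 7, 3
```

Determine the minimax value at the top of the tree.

5

C (Minnie): min(11, 1, 5) = 1
D (Minnie): min(9, 5) = 5
E (Minnie): min(15, 15, 9, 3) = 3
B (Maxine): max(1, 5, 3) = 5
G (Minnie): min(4, 8, 2, 8) = 2
H (Minnie): min(9, 5, 11) = 5
F (Maxine): max(2, 5, 9, 7) = 9
J (Minnie): min(9, 5, 8) = 5
I (Maxine): max(5, 7, 3) = 7
Root (Minnie): min(5, 9, 7) = 5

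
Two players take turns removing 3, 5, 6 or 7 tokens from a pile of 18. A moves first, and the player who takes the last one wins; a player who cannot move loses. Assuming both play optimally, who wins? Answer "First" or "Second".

Compute winning (W) and losing (L) positions by backward induction:
i:   0  1  2  3  4  5  6  7  8  9 10 11 12 13 14 15 16 17 18
     L  L  L  W  W  W  W  W  W  W  L  L  L  W  W  W  W  W  W
Position 18 is W, so the first player wins.

First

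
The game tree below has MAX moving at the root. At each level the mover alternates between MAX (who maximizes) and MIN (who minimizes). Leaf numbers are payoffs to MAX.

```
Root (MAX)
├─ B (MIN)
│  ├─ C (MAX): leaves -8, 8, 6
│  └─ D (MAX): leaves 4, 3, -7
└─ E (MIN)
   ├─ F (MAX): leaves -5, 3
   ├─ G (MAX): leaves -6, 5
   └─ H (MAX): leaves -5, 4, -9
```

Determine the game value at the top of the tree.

C (MAX): max(-8, 8, 6) = 8
D (MAX): max(4, 3, -7) = 4
B (MIN): min(8, 4) = 4
F (MAX): max(-5, 3) = 3
G (MAX): max(-6, 5) = 5
H (MAX): max(-5, 4, -9) = 4
E (MIN): min(3, 5, 4) = 3
Root (MAX): max(4, 3) = 4

4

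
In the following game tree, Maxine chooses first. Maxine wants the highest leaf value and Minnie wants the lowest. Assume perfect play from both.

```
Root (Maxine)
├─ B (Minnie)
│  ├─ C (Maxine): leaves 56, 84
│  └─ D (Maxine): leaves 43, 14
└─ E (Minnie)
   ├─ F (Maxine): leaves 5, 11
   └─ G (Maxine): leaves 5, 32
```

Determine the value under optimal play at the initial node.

43

C (Maxine): max(56, 84) = 84
D (Maxine): max(43, 14) = 43
B (Minnie): min(84, 43) = 43
F (Maxine): max(5, 11) = 11
G (Maxine): max(5, 32) = 32
E (Minnie): min(11, 32) = 11
Root (Maxine): max(43, 11) = 43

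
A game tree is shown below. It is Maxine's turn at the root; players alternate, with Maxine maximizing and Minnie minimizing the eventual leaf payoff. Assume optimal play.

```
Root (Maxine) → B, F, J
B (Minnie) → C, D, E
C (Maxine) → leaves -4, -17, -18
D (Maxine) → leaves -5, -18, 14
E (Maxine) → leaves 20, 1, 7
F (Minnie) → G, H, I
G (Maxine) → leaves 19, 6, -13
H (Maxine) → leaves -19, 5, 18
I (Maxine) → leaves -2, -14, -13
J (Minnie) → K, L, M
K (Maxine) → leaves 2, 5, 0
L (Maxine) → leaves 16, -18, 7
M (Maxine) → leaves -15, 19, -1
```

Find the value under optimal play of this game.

5

C (Maxine): max(-4, -17, -18) = -4
D (Maxine): max(-5, -18, 14) = 14
E (Maxine): max(20, 1, 7) = 20
B (Minnie): min(-4, 14, 20) = -4
G (Maxine): max(19, 6, -13) = 19
H (Maxine): max(-19, 5, 18) = 18
I (Maxine): max(-2, -14, -13) = -2
F (Minnie): min(19, 18, -2) = -2
K (Maxine): max(2, 5, 0) = 5
L (Maxine): max(16, -18, 7) = 16
M (Maxine): max(-15, 19, -1) = 19
J (Minnie): min(5, 16, 19) = 5
Root (Maxine): max(-4, -2, 5) = 5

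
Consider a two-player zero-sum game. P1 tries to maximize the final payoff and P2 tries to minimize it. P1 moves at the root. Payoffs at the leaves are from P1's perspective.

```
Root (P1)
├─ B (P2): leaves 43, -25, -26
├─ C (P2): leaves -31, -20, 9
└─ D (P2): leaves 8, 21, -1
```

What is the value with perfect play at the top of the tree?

-1

B (P2): min(43, -25, -26) = -26
C (P2): min(-31, -20, 9) = -31
D (P2): min(8, 21, -1) = -1
Root (P1): max(-26, -31, -1) = -1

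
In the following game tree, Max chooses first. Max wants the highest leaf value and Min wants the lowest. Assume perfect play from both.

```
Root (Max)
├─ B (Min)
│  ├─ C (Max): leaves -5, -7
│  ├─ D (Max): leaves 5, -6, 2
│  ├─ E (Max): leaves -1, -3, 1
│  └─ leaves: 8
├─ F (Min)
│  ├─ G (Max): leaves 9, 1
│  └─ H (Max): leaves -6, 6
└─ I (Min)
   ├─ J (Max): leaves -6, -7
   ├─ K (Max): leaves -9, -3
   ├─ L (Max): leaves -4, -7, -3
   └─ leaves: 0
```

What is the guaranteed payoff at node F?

G: max(9, 1) = 9
H: max(-6, 6) = 6
F: min(9, 6) = 6

6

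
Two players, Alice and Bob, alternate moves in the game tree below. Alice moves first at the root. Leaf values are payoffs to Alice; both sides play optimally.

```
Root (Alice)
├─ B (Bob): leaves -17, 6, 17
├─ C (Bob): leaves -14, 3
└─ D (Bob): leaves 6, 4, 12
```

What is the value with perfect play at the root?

B (Bob): min(-17, 6, 17) = -17
C (Bob): min(-14, 3) = -14
D (Bob): min(6, 4, 12) = 4
Root (Alice): max(-17, -14, 4) = 4

4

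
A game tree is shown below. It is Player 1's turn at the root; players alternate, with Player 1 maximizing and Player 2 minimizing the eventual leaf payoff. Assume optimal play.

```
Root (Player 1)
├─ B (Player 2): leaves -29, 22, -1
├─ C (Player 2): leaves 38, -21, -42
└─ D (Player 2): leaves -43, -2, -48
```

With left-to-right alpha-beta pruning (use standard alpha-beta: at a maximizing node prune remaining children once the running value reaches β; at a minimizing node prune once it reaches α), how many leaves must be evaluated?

7

B [α=-∞,β=+∞]: v=-29
C [α=-29,β=+∞]: v=-42
D [α=-29,β=+∞]: v=-43 after child 1 ≤ α → α-cutoff, skip 2
Root [α=-∞,β=+∞]: v=-29
Leaves evaluated: 7 of 9.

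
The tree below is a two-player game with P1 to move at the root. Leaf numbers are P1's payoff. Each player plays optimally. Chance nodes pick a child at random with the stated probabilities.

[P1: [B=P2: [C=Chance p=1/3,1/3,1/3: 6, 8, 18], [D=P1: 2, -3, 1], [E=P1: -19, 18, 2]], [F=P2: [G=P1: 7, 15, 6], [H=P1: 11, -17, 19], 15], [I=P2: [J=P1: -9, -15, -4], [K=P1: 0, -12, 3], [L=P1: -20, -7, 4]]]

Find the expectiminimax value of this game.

15

C (Chance): 1/3·6 + 1/3·8 + 1/3·18 = 10.67
D (P1): max(2, -3, 1) = 2
E (P1): max(-19, 18, 2) = 18
B (P2): min(10.67, 2, 18) = 2
G (P1): max(7, 15, 6) = 15
H (P1): max(11, -17, 19) = 19
F (P2): min(15, 19, 15) = 15
J (P1): max(-9, -15, -4) = -4
K (P1): max(0, -12, 3) = 3
L (P1): max(-20, -7, 4) = 4
I (P2): min(-4, 3, 4) = -4
Root (P1): max(2, 15, -4) = 15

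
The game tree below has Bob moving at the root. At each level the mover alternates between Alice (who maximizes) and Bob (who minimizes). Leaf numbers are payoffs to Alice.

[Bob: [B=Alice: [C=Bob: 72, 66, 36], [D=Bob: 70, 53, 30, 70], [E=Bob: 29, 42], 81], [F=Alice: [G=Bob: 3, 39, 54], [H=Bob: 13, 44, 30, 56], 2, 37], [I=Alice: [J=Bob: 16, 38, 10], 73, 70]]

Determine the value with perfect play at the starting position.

C (Bob): min(72, 66, 36) = 36
D (Bob): min(70, 53, 30, 70) = 30
E (Bob): min(29, 42) = 29
B (Alice): max(36, 30, 29, 81) = 81
G (Bob): min(3, 39, 54) = 3
H (Bob): min(13, 44, 30, 56) = 13
F (Alice): max(3, 13, 2, 37) = 37
J (Bob): min(16, 38, 10) = 10
I (Alice): max(10, 73, 70) = 73
Root (Bob): min(81, 37, 73) = 37

37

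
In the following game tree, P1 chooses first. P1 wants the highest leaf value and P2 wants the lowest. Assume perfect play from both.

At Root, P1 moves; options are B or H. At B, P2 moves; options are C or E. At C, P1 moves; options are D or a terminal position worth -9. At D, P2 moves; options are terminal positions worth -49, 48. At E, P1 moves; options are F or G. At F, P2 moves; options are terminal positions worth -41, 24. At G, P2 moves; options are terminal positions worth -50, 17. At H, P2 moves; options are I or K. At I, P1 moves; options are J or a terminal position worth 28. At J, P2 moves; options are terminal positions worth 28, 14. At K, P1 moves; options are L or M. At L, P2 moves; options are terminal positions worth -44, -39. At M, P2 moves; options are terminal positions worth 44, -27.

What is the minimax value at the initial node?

-27

D (P2): min(-49, 48) = -49
C (P1): max(-49, -9) = -9
F (P2): min(-41, 24) = -41
G (P2): min(-50, 17) = -50
E (P1): max(-41, -50) = -41
B (P2): min(-9, -41) = -41
J (P2): min(28, 14) = 14
I (P1): max(14, 28) = 28
L (P2): min(-44, -39) = -44
M (P2): min(44, -27) = -27
K (P1): max(-44, -27) = -27
H (P2): min(28, -27) = -27
Root (P1): max(-41, -27) = -27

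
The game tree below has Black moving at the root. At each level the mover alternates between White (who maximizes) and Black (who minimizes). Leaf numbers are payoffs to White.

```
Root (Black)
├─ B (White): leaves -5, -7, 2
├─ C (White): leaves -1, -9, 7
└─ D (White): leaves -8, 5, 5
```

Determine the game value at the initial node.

2

B (White): max(-5, -7, 2) = 2
C (White): max(-1, -9, 7) = 7
D (White): max(-8, 5, 5) = 5
Root (Black): min(2, 7, 5) = 2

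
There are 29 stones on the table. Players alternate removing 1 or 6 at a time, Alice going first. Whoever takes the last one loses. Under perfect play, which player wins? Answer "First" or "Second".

Second

Mark each pile size as W (mover wins) or L (mover loses):
i:   0  1  2  3  4  5  6  7  8  9 10 11 12 13 14 15 16 17 18 19 20 21 22 23 24 25 26 27 28 29
     W  L  W  L  W  L  W  W  L  W  L  W  L  W  W  L  W  L  W  L  W  W  L  W  L  W  L  W  W  L
Position 29 is L, so the second player wins.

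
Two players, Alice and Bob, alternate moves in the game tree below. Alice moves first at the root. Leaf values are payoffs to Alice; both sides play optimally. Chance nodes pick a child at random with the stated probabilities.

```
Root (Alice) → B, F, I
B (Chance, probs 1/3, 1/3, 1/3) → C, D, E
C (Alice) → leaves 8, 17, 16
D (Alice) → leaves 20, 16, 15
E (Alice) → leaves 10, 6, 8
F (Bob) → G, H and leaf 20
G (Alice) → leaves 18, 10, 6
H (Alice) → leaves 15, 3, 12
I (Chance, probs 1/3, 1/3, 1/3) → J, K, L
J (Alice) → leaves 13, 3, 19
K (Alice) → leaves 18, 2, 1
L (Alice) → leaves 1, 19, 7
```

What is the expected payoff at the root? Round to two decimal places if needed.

C (Alice): max(8, 17, 16) = 17
D (Alice): max(20, 16, 15) = 20
E (Alice): max(10, 6, 8) = 10
B (Chance): 1/3·17 + 1/3·20 + 1/3·10 = 15.67
G (Alice): max(18, 10, 6) = 18
H (Alice): max(15, 3, 12) = 15
F (Bob): min(18, 15, 20) = 15
J (Alice): max(13, 3, 19) = 19
K (Alice): max(18, 2, 1) = 18
L (Alice): max(1, 19, 7) = 19
I (Chance): 1/3·19 + 1/3·18 + 1/3·19 = 18.67
Root (Alice): max(15.67, 15, 18.67) = 18.67

18.67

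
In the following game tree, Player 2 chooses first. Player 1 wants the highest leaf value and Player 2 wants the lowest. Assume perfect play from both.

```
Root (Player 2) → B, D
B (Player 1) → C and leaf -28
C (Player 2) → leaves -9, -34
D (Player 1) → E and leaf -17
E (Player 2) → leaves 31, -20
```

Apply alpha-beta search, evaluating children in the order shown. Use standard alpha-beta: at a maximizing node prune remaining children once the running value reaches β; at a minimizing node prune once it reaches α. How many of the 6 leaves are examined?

C [α=-∞,β=+∞]: v=-34
B [α=-∞,β=+∞]: v=-28
E [α=-∞,β=-28]: v=-20
D [α=-∞,β=-28]: v=-20 after child 1 ≥ β → β-cutoff, skip 1
Root [α=-∞,β=+∞]: v=-28
Leaves evaluated: 5 of 6.

5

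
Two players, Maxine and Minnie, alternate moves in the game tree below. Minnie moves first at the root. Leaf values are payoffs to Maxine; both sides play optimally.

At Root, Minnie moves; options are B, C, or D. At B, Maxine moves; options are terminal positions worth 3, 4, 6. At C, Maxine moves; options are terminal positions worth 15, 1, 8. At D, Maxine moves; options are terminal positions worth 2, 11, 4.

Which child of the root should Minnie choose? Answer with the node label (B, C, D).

B (Maxine): max(3, 4, 6) = 6
C (Maxine): max(15, 1, 8) = 15
D (Maxine): max(2, 11, 4) = 11
Root (Minnie): min(6, 15, 11) = 6
Minnie picks the child with the lowest value: B (value 6).

B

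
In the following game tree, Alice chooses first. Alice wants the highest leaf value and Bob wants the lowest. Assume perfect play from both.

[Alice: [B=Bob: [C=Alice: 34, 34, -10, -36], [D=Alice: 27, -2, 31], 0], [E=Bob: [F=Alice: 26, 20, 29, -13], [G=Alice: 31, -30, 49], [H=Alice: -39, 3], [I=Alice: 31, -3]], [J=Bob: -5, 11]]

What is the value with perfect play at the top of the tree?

3

C (Alice): max(34, 34, -10, -36) = 34
D (Alice): max(27, -2, 31) = 31
B (Bob): min(34, 31, 0) = 0
F (Alice): max(26, 20, 29, -13) = 29
G (Alice): max(31, -30, 49) = 49
H (Alice): max(-39, 3) = 3
I (Alice): max(31, -3) = 31
E (Bob): min(29, 49, 3, 31) = 3
J (Bob): min(-5, 11) = -5
Root (Alice): max(0, 3, -5) = 3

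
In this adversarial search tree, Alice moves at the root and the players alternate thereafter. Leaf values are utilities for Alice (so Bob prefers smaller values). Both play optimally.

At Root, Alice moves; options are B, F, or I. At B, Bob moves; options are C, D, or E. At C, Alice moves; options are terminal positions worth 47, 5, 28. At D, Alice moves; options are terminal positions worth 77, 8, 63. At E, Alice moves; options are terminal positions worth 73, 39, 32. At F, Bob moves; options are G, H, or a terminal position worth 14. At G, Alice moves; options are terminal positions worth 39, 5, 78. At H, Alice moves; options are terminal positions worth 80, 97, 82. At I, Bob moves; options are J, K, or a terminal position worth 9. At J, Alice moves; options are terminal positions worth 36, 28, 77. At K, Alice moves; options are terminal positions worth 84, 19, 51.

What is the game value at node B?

47

C: max(47, 5, 28) = 47
D: max(77, 8, 63) = 77
E: max(73, 39, 32) = 73
B: min(47, 77, 73) = 47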